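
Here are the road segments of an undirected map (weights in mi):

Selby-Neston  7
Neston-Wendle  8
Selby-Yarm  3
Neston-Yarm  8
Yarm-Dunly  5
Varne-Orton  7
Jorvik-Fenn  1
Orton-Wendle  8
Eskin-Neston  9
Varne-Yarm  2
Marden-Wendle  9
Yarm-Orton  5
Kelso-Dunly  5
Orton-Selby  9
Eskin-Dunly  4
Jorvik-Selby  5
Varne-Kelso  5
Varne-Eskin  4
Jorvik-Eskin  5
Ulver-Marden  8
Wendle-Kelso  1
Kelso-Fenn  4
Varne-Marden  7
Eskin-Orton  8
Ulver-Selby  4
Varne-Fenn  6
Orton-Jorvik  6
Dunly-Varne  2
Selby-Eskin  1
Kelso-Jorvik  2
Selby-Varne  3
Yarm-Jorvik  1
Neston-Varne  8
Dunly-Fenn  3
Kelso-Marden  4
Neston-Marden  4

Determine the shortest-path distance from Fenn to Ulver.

Settle nodes by increasing distance from Fenn:
Fenn: 0
Jorvik: 1  (via Fenn)
Yarm: 2  (via Jorvik)
Kelso: 3  (via Jorvik)
Dunly: 3  (via Fenn)
Varne: 4  (via Yarm)
Wendle: 4  (via Kelso)
Selby: 5  (via Yarm)
Eskin: 6  (via Jorvik)
Marden: 7  (via Kelso)
Orton: 7  (via Jorvik)
Ulver: 9  (via Selby)
Shortest route: Fenn → Jorvik → Yarm → Selby → Ulver = 9 mi.

9 mi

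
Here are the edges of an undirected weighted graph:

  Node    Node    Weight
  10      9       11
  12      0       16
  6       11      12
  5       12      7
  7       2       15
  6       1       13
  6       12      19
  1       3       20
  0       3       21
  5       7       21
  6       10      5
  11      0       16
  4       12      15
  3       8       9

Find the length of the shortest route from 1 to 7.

Settle nodes by increasing distance from 1:
1: 0
6: 13  (via 1)
10: 18  (via 6)
3: 20  (via 1)
11: 25  (via 6)
8: 29  (via 3)
9: 29  (via 10)
12: 32  (via 6)
5: 39  (via 12)
0: 41  (via 3)
4: 47  (via 12)
7: 60  (via 5)
Shortest route: 1 → 6 → 12 → 5 → 7 = 60.

60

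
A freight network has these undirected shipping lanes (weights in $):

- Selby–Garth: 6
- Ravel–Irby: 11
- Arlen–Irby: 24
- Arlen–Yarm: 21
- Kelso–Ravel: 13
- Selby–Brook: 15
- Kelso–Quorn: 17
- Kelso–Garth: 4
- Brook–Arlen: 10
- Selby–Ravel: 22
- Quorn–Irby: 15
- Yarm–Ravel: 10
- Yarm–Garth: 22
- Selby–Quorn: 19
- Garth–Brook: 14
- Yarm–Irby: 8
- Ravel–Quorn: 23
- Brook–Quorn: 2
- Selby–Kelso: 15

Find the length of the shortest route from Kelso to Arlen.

Compare a few routes:
Kelso–Quorn–Brook–Arlen: 17+2+10 = 29
Kelso–Garth–Brook–Arlen: 4+14+10 = 28
Cheapest is Kelso–Garth–Brook–Arlen at $28.

$28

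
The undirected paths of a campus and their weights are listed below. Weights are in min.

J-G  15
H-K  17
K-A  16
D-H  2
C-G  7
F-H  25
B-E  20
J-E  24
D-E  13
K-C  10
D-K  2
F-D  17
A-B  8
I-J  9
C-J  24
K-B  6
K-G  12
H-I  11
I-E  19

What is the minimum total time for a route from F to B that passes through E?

Best F to E: F–D–E costing 30
Shortest E→B: E–B = 20
Total via E: 30 + 20 = 50 min.

50 min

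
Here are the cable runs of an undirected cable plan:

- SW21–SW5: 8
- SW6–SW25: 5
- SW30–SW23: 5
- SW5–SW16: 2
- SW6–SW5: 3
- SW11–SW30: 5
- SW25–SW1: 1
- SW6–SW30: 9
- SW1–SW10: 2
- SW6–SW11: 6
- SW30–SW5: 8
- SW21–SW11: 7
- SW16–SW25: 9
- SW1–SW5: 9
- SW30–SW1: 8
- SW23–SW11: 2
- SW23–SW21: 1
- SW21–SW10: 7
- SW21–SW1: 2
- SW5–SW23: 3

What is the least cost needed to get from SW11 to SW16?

7

Running Dijkstra from SW11:
SW11: 0
SW23: 2  (via SW11)
SW21: 3  (via SW23)
SW1: 5  (via SW21)
SW5: 5  (via SW23)
SW30: 5  (via SW11)
SW6: 6  (via SW11)
SW25: 6  (via SW1)
SW16: 7  (via SW5)
Shortest route: SW11–SW23–SW5–SW16 = 7.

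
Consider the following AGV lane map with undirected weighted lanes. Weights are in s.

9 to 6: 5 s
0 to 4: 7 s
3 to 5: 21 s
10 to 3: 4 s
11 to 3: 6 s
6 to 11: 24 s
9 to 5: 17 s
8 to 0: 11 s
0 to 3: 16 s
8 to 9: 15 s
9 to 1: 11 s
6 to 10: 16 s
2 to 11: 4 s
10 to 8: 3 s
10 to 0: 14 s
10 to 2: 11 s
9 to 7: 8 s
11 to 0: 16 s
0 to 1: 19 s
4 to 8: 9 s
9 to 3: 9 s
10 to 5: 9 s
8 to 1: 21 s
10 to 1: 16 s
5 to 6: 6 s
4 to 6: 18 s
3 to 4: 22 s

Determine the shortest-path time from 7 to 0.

Enumerating some paths:
7 → 9 → 3 → 0: 8+9+16 = 33
7 → 9 → 8 → 0: 8+15+11 = 34
7 → 9 → 3 → 10 → 0: 8+9+4+14 = 35
Cheapest is 7 → 9 → 3 → 0 at 33 s.

33 s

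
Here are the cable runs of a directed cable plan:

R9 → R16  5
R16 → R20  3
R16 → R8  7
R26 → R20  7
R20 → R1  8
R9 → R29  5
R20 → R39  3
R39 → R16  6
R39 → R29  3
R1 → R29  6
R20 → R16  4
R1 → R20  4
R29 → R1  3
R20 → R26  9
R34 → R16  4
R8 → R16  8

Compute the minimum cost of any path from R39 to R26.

Compare a few routes:
R39 → R16 → R20 → R26: 6+3+9 = 18
R39 → R29 → R1 → R20 → R26: 3+3+4+9 = 19
Cheapest is R39 → R16 → R20 → R26 at 18.

18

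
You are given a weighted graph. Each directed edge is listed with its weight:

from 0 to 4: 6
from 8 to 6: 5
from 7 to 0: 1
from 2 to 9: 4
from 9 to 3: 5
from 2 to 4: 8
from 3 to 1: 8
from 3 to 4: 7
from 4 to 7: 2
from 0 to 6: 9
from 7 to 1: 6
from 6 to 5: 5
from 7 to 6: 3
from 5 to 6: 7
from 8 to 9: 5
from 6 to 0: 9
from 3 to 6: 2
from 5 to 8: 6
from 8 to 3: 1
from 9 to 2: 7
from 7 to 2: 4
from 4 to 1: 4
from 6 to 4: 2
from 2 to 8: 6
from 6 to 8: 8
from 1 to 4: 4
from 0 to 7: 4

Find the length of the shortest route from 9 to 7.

Running Dijkstra from 9:
9: 0
3: 5  (via 9)
2: 7  (via 9)
6: 7  (via 3)
4: 9  (via 6)
7: 11  (via 4)
Shortest route: 9–3–6–4–7 = 11.

11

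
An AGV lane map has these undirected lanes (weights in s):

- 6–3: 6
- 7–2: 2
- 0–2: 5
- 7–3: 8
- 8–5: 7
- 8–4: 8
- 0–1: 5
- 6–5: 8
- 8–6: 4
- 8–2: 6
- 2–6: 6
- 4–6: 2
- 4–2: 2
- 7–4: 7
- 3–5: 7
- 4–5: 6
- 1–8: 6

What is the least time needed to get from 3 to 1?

Shortest distances from 3:
3: 0
6: 6  (via 3)
5: 7  (via 3)
4: 8  (via 6)
7: 8  (via 3)
2: 10  (via 4)
8: 10  (via 6)
0: 15  (via 2)
1: 16  (via 8)
Shortest route: 3–6–8–1 = 16 s.

16 s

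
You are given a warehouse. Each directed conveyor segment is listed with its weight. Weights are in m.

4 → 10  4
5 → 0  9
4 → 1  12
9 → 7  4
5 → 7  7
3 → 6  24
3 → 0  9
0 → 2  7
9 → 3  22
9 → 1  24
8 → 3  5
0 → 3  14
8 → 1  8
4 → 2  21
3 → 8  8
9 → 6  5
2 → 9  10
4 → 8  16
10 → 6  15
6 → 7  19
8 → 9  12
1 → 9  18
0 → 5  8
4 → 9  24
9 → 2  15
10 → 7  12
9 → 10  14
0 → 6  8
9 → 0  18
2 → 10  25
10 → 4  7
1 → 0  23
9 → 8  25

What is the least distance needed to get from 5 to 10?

40 m

Compare a few routes:
5 → 0 → 2 → 9 → 10: 9+7+10+14 = 40
5 → 0 → 2 → 10: 9+7+25 = 41
Cheapest is 5 → 0 → 2 → 9 → 10 at 40 m.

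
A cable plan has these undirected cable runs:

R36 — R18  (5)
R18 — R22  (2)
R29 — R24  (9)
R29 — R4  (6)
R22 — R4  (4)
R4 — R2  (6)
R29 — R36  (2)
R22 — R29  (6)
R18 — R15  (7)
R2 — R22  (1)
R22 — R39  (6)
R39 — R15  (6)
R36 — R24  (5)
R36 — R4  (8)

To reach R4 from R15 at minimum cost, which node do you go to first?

R18

Enumerating some paths:
R15–R39–R22–R4: 6+6+4 = 16
R15–R18–R22–R4: 7+2+4 = 13
The minimum is 13 via R15–R18–R22–R4.
So from R15 the first move is to R18.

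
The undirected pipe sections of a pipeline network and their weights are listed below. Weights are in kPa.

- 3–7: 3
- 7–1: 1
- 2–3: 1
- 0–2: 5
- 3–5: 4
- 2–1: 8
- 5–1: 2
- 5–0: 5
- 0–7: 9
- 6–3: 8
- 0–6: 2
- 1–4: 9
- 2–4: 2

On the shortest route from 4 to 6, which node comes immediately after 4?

Candidate routes:
4–2–0–6: 2+5+2 = 9
4–2–3–5–0–6: 2+1+4+5+2 = 14
4–2–3–6: 2+1+8 = 11
Cheapest is 4–2–0–6 at 9 kPa.
So from 4 the first move is to 2.

2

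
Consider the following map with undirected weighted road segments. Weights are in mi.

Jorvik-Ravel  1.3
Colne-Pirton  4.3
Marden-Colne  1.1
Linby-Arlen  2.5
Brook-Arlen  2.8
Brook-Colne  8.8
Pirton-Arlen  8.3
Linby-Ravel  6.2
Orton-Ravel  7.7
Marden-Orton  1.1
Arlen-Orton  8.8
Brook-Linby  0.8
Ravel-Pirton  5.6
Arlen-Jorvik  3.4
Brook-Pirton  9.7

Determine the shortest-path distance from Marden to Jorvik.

10.1 mi

Candidate routes:
Marden → Colne → Pirton → Ravel → Jorvik: 1.1+4.3+5.6+1.3 = 12.3
Marden → Orton → Arlen → Jorvik: 1.1+8.8+3.4 = 13.3
Marden → Orton → Ravel → Jorvik: 1.1+7.7+1.3 = 10.1
The minimum is 10.1 mi via Marden → Orton → Ravel → Jorvik.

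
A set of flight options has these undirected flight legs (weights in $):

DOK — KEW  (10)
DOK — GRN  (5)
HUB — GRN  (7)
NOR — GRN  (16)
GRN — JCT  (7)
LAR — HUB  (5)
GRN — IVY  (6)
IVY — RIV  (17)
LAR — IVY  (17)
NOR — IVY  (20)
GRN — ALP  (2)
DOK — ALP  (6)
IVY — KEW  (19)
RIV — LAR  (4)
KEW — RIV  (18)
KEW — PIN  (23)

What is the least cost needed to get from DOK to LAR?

$17

Settle nodes by increasing distance from DOK:
DOK: 0
GRN: 5  (via DOK)
ALP: 6  (via DOK)
KEW: 10  (via DOK)
IVY: 11  (via GRN)
HUB: 12  (via GRN)
JCT: 12  (via GRN)
LAR: 17  (via HUB)
Shortest route: DOK → GRN → HUB → LAR = $17.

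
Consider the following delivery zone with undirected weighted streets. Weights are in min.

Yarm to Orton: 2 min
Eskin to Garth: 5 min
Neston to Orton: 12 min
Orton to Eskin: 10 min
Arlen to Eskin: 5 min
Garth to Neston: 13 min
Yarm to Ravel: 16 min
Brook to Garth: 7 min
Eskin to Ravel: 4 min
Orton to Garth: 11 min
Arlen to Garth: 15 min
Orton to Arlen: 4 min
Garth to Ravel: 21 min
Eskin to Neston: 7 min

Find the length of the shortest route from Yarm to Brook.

20 min

Running Dijkstra from Yarm:
Yarm: 0
Orton: 2  (via Yarm)
Arlen: 6  (via Orton)
Eskin: 11  (via Arlen)
Garth: 13  (via Orton)
Neston: 14  (via Orton)
Ravel: 15  (via Eskin)
Brook: 20  (via Garth)
Shortest route: Yarm–Orton–Garth–Brook = 20 min.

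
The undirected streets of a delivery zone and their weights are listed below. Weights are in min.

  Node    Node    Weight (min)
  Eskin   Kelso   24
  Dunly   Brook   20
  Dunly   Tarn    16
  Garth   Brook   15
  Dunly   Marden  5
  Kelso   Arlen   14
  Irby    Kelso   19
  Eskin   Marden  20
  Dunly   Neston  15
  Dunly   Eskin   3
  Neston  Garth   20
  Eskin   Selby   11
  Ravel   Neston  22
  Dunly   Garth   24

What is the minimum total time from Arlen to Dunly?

Compare a few routes:
Arlen → Kelso → Eskin → Dunly: 14+24+3 = 41
Arlen → Kelso → Eskin → Marden → Dunly: 14+24+20+5 = 63
Cheapest is Arlen → Kelso → Eskin → Dunly at 41 min.

41 min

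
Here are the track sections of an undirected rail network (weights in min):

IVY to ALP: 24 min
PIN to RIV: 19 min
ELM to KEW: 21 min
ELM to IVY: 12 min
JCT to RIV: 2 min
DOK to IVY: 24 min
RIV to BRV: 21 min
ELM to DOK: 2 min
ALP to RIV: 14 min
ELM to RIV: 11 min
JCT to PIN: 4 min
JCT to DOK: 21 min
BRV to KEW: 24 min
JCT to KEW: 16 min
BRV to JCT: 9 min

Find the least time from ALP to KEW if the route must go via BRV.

Best ALP to BRV: ALP → RIV → JCT → BRV costing 25
Shortest BRV→KEW: BRV → KEW = 24
Total via BRV: 25 + 24 = 49 min.

49 min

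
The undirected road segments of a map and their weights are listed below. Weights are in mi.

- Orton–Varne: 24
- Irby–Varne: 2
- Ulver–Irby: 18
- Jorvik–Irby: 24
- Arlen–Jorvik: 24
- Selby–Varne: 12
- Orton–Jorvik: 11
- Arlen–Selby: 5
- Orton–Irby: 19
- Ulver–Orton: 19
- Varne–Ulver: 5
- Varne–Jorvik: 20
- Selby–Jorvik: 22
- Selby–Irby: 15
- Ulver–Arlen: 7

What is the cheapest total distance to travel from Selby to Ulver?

Candidate routes:
Selby → Arlen → Ulver: 5+7 = 12
Selby → Varne → Ulver: 12+5 = 17
Selby → Irby → Varne → Ulver: 15+2+5 = 22
The minimum is 12 mi via Selby → Arlen → Ulver.

12 mi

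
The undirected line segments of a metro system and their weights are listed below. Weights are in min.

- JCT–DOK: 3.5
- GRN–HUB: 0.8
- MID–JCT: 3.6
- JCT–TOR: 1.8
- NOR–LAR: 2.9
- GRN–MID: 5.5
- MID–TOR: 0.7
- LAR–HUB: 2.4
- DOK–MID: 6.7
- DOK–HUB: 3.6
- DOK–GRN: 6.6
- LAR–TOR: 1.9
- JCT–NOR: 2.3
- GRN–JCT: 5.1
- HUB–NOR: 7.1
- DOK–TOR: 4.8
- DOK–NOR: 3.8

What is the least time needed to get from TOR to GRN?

5.1 min

Enumerating some paths:
TOR → DOK → HUB → GRN: 4.8+3.6+0.8 = 9.2
TOR → JCT → GRN: 1.8+5.1 = 6.9
TOR → LAR → HUB → GRN: 1.9+2.4+0.8 = 5.1
TOR → MID → GRN: 0.7+5.5 = 6.2
The minimum is 5.1 min via TOR → LAR → HUB → GRN.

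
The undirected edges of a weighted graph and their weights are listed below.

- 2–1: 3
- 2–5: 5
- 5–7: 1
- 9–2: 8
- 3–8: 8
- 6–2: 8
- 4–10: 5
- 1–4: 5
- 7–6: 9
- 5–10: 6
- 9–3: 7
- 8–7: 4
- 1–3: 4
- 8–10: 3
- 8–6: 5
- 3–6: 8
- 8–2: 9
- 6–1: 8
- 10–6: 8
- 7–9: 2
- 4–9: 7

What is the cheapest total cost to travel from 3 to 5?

Compare a few routes:
3–8–7–5: 8+4+1 = 13
3–9–7–5: 7+2+1 = 10
3–1–2–5: 4+3+5 = 12
3–8–10–5: 8+3+6 = 17
Cheapest is 3–9–7–5 at 10.

10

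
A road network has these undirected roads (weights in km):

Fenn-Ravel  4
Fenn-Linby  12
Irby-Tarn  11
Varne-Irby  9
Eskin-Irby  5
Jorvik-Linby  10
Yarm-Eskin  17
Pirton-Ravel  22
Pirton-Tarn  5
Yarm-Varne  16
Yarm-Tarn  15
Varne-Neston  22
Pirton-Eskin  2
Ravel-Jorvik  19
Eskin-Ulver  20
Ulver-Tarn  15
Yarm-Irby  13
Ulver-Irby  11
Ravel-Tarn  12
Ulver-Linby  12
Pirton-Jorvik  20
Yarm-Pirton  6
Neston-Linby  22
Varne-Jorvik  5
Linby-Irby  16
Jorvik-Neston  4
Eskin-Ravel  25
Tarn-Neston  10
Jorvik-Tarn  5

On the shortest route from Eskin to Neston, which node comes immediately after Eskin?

Candidate routes:
Eskin → Pirton → Tarn → Neston: 2+5+10 = 17
Eskin → Pirton → Tarn → Jorvik → Neston: 2+5+5+4 = 16
Cheapest is Eskin → Pirton → Tarn → Jorvik → Neston at 16 km.
So from Eskin the first move is to Pirton.

Pirton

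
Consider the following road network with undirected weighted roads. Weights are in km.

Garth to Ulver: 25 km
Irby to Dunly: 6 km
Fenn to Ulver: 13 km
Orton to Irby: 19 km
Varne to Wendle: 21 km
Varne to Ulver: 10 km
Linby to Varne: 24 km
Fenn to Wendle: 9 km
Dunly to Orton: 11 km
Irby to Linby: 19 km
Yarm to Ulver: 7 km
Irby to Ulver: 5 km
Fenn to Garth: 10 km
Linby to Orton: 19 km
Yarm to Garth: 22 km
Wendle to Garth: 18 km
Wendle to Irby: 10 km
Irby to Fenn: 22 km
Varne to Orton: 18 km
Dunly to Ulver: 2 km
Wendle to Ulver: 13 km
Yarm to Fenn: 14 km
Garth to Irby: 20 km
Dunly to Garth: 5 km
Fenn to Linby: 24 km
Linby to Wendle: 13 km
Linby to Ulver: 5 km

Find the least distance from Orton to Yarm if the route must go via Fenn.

Shortest Orton→Fenn: Orton–Dunly–Ulver–Fenn = 26
Shortest Fenn→Yarm: Fenn–Yarm = 14
Total via Fenn: 26 + 14 = 40 km.

40 km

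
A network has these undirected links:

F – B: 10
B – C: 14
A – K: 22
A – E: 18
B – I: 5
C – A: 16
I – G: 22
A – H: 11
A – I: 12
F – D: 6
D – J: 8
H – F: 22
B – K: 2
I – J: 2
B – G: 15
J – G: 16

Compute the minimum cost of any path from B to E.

35

Settle nodes by increasing distance from B:
B: 0
K: 2  (via B)
I: 5  (via B)
J: 7  (via I)
F: 10  (via B)
C: 14  (via B)
D: 15  (via J)
G: 15  (via B)
A: 17  (via I)
H: 28  (via A)
E: 35  (via A)
Shortest route: B → I → A → E = 35.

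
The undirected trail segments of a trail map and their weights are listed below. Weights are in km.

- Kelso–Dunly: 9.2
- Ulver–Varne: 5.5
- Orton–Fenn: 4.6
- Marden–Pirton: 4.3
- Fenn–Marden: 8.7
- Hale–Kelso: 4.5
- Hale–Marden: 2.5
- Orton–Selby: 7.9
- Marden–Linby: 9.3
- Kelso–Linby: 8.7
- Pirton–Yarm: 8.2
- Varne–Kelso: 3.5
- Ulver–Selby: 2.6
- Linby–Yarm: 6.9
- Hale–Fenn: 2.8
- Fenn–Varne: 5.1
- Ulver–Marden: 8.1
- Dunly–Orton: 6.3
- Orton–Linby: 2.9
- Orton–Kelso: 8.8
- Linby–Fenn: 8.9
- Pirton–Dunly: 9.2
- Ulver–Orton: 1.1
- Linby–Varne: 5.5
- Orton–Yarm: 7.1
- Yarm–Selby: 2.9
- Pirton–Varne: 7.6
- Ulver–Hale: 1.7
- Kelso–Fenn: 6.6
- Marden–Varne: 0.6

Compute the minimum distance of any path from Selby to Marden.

Shortest distances from Selby:
Selby: 0
Ulver: 2.6  (via Selby)
Yarm: 2.9  (via Selby)
Orton: 3.7  (via Ulver)
Hale: 4.3  (via Ulver)
Linby: 6.6  (via Orton)
Marden: 6.8  (via Hale)
Shortest route: Selby–Ulver–Hale–Marden = 6.8 km.

6.8 km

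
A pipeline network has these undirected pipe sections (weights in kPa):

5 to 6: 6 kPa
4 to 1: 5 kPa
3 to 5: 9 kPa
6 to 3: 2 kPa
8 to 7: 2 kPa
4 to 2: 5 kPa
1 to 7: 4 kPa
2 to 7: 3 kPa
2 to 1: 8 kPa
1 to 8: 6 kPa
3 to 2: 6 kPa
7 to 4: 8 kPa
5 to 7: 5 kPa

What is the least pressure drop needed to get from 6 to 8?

13 kPa

Compare a few routes:
6 → 5 → 7 → 8: 6+5+2 = 13
6 → 3 → 5 → 7 → 8: 2+9+5+2 = 18
Cheapest is 6 → 5 → 7 → 8 at 13 kPa.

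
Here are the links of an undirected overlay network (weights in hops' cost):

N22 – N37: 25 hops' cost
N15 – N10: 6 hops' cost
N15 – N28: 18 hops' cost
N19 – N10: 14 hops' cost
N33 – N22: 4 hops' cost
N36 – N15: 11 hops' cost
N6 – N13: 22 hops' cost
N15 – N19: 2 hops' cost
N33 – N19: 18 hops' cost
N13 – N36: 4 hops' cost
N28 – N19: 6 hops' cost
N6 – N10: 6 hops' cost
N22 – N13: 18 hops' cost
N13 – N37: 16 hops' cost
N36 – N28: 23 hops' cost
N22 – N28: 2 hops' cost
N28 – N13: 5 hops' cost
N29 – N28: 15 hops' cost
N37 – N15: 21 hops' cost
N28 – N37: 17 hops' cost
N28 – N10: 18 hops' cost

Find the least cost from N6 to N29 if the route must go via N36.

Shortest N6→N36: N6 → N10 → N15 → N36 = 23
Shortest N36→N29: N36 → N13 → N28 → N29 = 24
Total via N36: 23 + 24 = 47 hops' cost.

47 hops' cost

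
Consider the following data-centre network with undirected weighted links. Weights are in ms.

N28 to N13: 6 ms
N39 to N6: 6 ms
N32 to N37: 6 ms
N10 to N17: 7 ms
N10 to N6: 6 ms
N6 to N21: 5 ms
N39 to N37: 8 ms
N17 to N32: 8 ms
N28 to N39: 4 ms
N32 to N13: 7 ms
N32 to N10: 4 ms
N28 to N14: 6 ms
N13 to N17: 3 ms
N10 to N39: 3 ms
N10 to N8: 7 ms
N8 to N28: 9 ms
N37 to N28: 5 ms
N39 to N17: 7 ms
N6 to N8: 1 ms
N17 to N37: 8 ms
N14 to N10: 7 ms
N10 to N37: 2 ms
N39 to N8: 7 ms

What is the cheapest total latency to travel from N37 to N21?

Shortest distances from N37:
N37: 0
N10: 2  (via N37)
N28: 5  (via N37)
N39: 5  (via N10)
N32: 6  (via N37)
N17: 8  (via N37)
N6: 8  (via N10)
N8: 9  (via N10)
N14: 9  (via N10)
N13: 11  (via N28)
N21: 13  (via N6)
Shortest route: N37 → N10 → N6 → N21 = 13 ms.

13 ms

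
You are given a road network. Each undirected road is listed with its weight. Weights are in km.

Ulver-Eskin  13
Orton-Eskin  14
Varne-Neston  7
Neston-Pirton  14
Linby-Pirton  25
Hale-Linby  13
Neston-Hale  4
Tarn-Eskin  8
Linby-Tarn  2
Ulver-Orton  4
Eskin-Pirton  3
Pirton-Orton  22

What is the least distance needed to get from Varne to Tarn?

Candidate routes:
Varne - Neston - Pirton - Eskin - Tarn: 7+14+3+8 = 32
Varne - Neston - Pirton - Linby - Tarn: 7+14+25+2 = 48
Varne - Neston - Hale - Linby - Tarn: 7+4+13+2 = 26
The minimum is 26 km via Varne - Neston - Hale - Linby - Tarn.

26 km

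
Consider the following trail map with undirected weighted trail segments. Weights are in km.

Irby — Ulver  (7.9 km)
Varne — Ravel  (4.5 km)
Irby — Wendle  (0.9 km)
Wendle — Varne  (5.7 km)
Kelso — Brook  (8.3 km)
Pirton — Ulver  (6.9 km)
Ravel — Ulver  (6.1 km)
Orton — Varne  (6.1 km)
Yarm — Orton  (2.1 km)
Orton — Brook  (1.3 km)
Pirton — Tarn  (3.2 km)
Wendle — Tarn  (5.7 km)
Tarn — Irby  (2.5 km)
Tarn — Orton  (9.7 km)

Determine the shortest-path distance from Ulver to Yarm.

18.8 km

Enumerating some paths:
Ulver → Pirton → Tarn → Orton → Yarm: 6.9+3.2+9.7+2.1 = 21.9
Ulver → Ravel → Varne → Orton → Yarm: 6.1+4.5+6.1+2.1 = 18.8
Ulver → Irby → Tarn → Orton → Yarm: 7.9+2.5+9.7+2.1 = 22.2
The minimum is 18.8 km via Ulver → Ravel → Varne → Orton → Yarm.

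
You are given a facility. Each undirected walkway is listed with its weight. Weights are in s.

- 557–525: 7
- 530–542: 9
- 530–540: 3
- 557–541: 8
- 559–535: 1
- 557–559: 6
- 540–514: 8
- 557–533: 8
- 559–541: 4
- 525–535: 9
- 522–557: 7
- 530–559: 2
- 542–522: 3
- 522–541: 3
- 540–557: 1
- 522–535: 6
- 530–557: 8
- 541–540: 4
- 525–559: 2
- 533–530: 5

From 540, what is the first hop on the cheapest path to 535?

530

Enumerating some paths:
540 → 530 → 559 → 535: 3+2+1 = 6
540 → 557 → 559 → 535: 1+6+1 = 8
The minimum is 6 s via 540 → 530 → 559 → 535.
So from 540 the first move is to 530.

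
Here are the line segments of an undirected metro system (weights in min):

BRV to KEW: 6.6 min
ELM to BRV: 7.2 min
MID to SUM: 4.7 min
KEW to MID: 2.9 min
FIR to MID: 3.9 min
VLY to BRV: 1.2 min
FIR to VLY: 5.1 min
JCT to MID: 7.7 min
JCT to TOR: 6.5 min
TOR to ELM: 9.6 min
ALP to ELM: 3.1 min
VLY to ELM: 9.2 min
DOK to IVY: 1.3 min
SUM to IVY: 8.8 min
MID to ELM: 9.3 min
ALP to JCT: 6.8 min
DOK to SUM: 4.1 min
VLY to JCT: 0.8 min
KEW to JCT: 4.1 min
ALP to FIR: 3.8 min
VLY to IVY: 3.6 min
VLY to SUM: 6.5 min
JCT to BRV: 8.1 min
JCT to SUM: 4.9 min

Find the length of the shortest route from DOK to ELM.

Candidate routes:
DOK - IVY - VLY - BRV - ELM: 1.3+3.6+1.2+7.2 = 13.3
DOK - IVY - VLY - ELM: 1.3+3.6+9.2 = 14.1
DOK - IVY - VLY - FIR - ALP - ELM: 1.3+3.6+5.1+3.8+3.1 = 16.9
DOK - IVY - VLY - JCT - ALP - ELM: 1.3+3.6+0.8+6.8+3.1 = 15.6
Cheapest is DOK - IVY - VLY - BRV - ELM at 13.3 min.

13.3 min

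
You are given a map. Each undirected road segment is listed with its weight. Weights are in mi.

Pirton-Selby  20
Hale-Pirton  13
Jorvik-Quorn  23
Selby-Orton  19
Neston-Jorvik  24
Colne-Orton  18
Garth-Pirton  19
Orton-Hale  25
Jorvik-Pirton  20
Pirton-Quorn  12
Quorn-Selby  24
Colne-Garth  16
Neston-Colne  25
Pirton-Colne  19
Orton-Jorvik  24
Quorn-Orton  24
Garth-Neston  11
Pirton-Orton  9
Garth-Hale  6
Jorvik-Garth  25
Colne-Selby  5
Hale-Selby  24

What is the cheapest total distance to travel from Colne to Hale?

Settle nodes by increasing distance from Colne:
Colne: 0
Selby: 5  (via Colne)
Garth: 16  (via Colne)
Orton: 18  (via Colne)
Pirton: 19  (via Colne)
Hale: 22  (via Garth)
Shortest route: Colne → Garth → Hale = 22 mi.

22 mi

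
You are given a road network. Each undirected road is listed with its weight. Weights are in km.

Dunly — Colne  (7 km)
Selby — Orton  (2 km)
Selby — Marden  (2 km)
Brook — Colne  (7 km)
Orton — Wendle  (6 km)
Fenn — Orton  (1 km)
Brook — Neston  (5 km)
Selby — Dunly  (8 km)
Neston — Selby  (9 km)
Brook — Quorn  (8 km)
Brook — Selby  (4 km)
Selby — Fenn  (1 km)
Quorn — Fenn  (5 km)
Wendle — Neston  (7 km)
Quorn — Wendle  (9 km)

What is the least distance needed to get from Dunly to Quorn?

Compare a few routes:
Dunly → Selby → Brook → Quorn: 8+4+8 = 20
Dunly → Selby → Orton → Fenn → Quorn: 8+2+1+5 = 16
Dunly → Selby → Fenn → Quorn: 8+1+5 = 14
The minimum is 14 km via Dunly → Selby → Fenn → Quorn.

14 km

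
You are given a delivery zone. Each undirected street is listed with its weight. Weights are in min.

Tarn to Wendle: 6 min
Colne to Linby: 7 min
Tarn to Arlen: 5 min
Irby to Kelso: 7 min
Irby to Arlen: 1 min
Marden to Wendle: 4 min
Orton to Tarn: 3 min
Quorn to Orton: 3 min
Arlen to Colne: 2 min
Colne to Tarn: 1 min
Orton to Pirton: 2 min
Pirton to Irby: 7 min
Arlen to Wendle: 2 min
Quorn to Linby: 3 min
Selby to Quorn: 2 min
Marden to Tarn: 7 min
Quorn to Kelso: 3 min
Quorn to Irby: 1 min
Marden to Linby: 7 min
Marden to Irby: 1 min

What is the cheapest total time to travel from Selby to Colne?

6 min

Candidate routes:
Selby → Quorn → Irby → Arlen → Colne: 2+1+1+2 = 6
Selby → Quorn → Irby → Arlen → Tarn → Colne: 2+1+1+5+1 = 10
Selby → Quorn → Orton → Tarn → Colne: 2+3+3+1 = 9
The minimum is 6 min via Selby → Quorn → Irby → Arlen → Colne.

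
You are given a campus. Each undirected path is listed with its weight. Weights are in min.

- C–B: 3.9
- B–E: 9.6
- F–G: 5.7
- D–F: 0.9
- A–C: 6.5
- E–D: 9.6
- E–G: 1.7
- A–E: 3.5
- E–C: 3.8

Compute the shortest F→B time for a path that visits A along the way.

Shortest F→A: F–G–E–A = 10.9
Best A to B: A–C–B costing 10.4
Total via A: 10.9 + 10.4 = 21.3 min.

21.3 min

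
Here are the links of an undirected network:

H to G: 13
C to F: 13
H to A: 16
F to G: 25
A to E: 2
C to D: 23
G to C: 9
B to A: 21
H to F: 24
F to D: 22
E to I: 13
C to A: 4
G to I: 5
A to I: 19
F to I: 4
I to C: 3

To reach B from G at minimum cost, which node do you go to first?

Candidate routes:
G–I–E–A–B: 5+13+2+21 = 41
G–C–A–B: 9+4+21 = 34
G–I–C–A–B: 5+3+4+21 = 33
The minimum is 33 via G–I–C–A–B.
So from G the first move is to I.

I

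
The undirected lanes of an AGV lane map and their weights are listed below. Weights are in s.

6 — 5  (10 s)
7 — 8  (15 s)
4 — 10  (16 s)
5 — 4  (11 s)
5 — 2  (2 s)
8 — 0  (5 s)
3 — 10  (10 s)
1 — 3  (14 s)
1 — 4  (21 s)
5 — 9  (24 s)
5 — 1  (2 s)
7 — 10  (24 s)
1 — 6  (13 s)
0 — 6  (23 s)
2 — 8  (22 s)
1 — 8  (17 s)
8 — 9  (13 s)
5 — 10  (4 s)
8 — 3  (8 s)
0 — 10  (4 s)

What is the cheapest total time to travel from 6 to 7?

Running Dijkstra from 6:
6: 0
5: 10  (via 6)
1: 12  (via 5)
2: 12  (via 5)
10: 14  (via 5)
0: 18  (via 10)
4: 21  (via 5)
8: 23  (via 0)
3: 24  (via 10)
9: 34  (via 5)
7: 38  (via 10)
Shortest route: 6 → 5 → 10 → 7 = 38 s.

38 s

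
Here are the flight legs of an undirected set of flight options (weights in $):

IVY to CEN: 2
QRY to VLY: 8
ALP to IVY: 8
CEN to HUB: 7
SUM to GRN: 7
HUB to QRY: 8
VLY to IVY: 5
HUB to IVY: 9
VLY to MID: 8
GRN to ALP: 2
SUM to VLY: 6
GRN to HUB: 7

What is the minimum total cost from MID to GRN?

Shortest distances from MID:
MID: 0
VLY: 8  (via MID)
IVY: 13  (via VLY)
SUM: 14  (via VLY)
CEN: 15  (via IVY)
QRY: 16  (via VLY)
ALP: 21  (via IVY)
GRN: 21  (via SUM)
Shortest route: MID → VLY → SUM → GRN = $21.

$21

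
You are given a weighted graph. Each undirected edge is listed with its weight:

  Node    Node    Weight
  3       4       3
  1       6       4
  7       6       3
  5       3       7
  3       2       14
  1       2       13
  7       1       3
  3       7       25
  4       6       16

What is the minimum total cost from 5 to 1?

30

Settle nodes by increasing distance from 5:
5: 0
3: 7  (via 5)
4: 10  (via 3)
2: 21  (via 3)
6: 26  (via 4)
7: 29  (via 6)
1: 30  (via 6)
Shortest route: 5–3–4–6–1 = 30.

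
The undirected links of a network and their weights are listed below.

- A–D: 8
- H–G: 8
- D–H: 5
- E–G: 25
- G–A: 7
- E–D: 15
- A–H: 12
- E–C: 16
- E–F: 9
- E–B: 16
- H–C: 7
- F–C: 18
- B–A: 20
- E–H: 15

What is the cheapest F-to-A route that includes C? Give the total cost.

37

Shortest F→C: F → C = 18
Best C to A: C → H → A costing 19
Total via C: 18 + 19 = 37.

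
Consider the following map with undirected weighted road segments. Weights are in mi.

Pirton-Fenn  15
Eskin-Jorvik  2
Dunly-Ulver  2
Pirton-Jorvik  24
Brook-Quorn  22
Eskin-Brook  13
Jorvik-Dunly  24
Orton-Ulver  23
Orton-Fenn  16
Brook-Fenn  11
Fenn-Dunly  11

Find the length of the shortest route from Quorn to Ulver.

Candidate routes:
Quorn → Brook → Eskin → Jorvik → Pirton → Fenn → Dunly → Ulver: 22+13+2+24+15+11+2 = 89
Quorn → Brook → Eskin → Jorvik → Dunly → Ulver: 22+13+2+24+2 = 63
Quorn → Brook → Fenn → Dunly → Ulver: 22+11+11+2 = 46
Quorn → Brook → Fenn → Orton → Ulver: 22+11+16+23 = 72
The minimum is 46 mi via Quorn → Brook → Fenn → Dunly → Ulver.

46 mi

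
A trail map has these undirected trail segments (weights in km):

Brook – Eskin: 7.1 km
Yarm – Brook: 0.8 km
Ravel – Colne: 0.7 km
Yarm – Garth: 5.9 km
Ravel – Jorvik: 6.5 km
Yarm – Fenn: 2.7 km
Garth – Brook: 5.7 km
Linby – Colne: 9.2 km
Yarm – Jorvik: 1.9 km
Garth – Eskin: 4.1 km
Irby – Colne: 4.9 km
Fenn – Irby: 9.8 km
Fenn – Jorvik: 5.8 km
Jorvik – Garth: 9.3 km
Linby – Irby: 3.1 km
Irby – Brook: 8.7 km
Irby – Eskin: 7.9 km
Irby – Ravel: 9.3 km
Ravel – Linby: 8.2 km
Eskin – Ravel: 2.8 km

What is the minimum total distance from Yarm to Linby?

Shortest distances from Yarm:
Yarm: 0
Brook: 0.8  (via Yarm)
Jorvik: 1.9  (via Yarm)
Fenn: 2.7  (via Yarm)
Garth: 5.9  (via Yarm)
Eskin: 7.9  (via Brook)
Ravel: 8.4  (via Jorvik)
Colne: 9.1  (via Ravel)
Irby: 9.5  (via Brook)
Linby: 12.6  (via Irby)
Shortest route: Yarm–Brook–Irby–Linby = 12.6 km.

12.6 km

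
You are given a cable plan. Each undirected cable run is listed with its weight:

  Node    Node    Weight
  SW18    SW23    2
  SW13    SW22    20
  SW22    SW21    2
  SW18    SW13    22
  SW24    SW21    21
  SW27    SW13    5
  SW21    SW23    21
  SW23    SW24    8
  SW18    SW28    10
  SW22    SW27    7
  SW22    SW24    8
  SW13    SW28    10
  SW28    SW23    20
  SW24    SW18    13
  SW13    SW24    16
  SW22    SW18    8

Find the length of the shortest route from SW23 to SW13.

22

Settle nodes by increasing distance from SW23:
SW23: 0
SW18: 2  (via SW23)
SW24: 8  (via SW23)
SW22: 10  (via SW18)
SW21: 12  (via SW22)
SW28: 12  (via SW18)
SW27: 17  (via SW22)
SW13: 22  (via SW28)
Shortest route: SW23–SW18–SW28–SW13 = 22.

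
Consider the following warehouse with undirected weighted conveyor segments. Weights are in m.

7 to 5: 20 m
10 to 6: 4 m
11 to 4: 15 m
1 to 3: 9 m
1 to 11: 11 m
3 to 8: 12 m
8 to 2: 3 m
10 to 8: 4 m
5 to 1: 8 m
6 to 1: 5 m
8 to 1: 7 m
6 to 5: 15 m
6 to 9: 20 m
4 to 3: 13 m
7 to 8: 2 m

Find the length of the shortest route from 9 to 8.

28 m

Compare a few routes:
9 → 6 → 10 → 8: 20+4+4 = 28
9 → 6 → 1 → 3 → 8: 20+5+9+12 = 46
9 → 6 → 1 → 8: 20+5+7 = 32
Cheapest is 9 → 6 → 10 → 8 at 28 m.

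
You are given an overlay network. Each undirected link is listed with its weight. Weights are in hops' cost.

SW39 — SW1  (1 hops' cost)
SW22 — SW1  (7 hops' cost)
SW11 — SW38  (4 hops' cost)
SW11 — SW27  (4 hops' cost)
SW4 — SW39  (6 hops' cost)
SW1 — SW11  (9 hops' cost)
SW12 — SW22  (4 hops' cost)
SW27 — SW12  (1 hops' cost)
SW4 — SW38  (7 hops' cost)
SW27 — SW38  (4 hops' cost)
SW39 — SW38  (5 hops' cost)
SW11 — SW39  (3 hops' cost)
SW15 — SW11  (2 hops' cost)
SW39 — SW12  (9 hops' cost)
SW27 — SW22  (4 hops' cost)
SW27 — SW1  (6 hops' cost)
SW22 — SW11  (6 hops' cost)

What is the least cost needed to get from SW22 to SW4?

14 hops' cost

Enumerating some paths:
SW22–SW12–SW27–SW38–SW4: 4+1+4+7 = 16
SW22–SW1–SW39–SW4: 7+1+6 = 14
SW22–SW11–SW39–SW4: 6+3+6 = 15
SW22–SW27–SW38–SW4: 4+4+7 = 15
The minimum is 14 hops' cost via SW22–SW1–SW39–SW4.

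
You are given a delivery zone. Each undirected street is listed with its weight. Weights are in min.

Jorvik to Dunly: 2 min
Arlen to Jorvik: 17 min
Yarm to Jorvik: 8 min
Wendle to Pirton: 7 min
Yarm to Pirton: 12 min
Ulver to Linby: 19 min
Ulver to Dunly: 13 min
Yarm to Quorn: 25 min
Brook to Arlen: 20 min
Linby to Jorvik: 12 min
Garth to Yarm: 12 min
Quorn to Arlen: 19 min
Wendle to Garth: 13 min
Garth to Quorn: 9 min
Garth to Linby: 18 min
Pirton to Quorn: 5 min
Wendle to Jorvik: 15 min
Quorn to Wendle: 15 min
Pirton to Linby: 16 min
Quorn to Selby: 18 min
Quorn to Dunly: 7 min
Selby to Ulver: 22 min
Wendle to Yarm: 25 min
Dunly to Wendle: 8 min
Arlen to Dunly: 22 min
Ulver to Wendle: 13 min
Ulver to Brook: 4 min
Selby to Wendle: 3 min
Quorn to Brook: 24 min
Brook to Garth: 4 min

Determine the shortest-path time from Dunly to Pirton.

Compare a few routes:
Dunly–Jorvik–Yarm–Pirton: 2+8+12 = 22
Dunly–Quorn–Pirton: 7+5 = 12
Dunly–Wendle–Pirton: 8+7 = 15
The minimum is 12 min via Dunly–Quorn–Pirton.

12 min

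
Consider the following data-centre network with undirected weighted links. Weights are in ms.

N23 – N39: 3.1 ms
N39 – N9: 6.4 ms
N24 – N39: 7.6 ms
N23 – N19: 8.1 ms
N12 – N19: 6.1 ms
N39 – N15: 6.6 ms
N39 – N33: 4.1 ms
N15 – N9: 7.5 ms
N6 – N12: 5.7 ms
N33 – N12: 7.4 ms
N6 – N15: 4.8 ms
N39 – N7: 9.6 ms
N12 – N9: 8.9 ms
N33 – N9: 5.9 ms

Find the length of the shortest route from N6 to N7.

Candidate routes:
N6 → N15 → N39 → N7: 4.8+6.6+9.6 = 21
N6 → N15 → N9 → N39 → N7: 4.8+7.5+6.4+9.6 = 28.3
N6 → N12 → N33 → N39 → N7: 5.7+7.4+4.1+9.6 = 26.8
Cheapest is N6 → N15 → N39 → N7 at 21 ms.

21 ms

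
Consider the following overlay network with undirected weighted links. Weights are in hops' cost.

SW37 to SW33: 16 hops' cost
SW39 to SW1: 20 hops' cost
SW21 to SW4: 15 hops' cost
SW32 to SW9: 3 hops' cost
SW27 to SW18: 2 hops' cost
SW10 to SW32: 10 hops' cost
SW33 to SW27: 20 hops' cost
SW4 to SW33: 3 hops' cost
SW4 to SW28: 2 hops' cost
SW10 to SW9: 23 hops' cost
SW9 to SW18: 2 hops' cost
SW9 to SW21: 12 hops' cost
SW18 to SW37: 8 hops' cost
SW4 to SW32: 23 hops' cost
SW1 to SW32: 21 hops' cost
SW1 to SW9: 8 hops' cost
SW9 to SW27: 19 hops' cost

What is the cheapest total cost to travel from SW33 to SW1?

32 hops' cost

Enumerating some paths:
SW33 → SW4 → SW32 → SW9 → SW1: 3+23+3+8 = 37
SW33 → SW37 → SW18 → SW9 → SW1: 16+8+2+8 = 34
SW33 → SW4 → SW21 → SW9 → SW1: 3+15+12+8 = 38
SW33 → SW27 → SW18 → SW9 → SW1: 20+2+2+8 = 32
The minimum is 32 hops' cost via SW33 → SW27 → SW18 → SW9 → SW1.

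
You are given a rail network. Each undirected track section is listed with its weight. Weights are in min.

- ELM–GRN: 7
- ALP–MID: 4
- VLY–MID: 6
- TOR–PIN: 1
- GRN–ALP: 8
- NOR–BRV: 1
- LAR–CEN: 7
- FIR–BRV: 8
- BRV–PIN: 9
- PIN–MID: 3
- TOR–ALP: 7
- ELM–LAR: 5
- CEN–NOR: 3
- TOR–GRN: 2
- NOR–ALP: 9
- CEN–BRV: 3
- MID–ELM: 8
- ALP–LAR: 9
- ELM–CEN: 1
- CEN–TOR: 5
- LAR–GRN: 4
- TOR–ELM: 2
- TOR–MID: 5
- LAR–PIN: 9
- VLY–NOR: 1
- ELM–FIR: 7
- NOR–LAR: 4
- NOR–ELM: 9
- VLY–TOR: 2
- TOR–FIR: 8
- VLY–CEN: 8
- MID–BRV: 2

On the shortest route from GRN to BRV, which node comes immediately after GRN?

TOR

Candidate routes:
GRN → TOR → PIN → MID → BRV: 2+1+3+2 = 8
GRN → TOR → VLY → NOR → BRV: 2+2+1+1 = 6
GRN → TOR → MID → BRV: 2+5+2 = 9
GRN → TOR → ELM → CEN → BRV: 2+2+1+3 = 8
Cheapest is GRN → TOR → VLY → NOR → BRV at 6 min.
So from GRN the first move is to TOR.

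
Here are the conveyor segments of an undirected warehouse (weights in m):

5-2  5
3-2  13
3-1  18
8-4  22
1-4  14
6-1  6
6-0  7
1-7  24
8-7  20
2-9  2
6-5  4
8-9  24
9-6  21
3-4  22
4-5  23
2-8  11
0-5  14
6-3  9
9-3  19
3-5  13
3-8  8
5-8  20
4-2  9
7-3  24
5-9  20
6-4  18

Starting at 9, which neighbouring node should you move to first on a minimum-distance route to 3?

Candidate routes:
9 - 3: 19 = 19
9 - 2 - 3: 2+13 = 15
Cheapest is 9 - 2 - 3 at 15 m.
So from 9 the first move is to 2.

2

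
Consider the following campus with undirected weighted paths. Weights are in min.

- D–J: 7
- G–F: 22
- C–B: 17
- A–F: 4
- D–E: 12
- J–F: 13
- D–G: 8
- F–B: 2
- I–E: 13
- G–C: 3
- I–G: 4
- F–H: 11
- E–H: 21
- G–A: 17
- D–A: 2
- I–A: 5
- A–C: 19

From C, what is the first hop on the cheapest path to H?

G

Compare a few routes:
C - G - I - A - F - H: 3+4+5+4+11 = 27
C - G - D - A - F - H: 3+8+2+4+11 = 28
C - B - F - H: 17+2+11 = 30
C - A - F - H: 19+4+11 = 34
The minimum is 27 min via C - G - I - A - F - H.
So from C the first move is to G.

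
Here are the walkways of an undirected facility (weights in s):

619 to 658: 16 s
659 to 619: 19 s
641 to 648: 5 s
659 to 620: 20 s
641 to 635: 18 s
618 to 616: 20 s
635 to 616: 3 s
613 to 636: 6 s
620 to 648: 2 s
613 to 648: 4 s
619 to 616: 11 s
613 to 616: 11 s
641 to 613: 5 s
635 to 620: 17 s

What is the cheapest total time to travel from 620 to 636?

Compare a few routes:
620–648–613–636: 2+4+6 = 12
620–648–641–613–636: 2+5+5+6 = 18
The minimum is 12 s via 620–648–613–636.

12 s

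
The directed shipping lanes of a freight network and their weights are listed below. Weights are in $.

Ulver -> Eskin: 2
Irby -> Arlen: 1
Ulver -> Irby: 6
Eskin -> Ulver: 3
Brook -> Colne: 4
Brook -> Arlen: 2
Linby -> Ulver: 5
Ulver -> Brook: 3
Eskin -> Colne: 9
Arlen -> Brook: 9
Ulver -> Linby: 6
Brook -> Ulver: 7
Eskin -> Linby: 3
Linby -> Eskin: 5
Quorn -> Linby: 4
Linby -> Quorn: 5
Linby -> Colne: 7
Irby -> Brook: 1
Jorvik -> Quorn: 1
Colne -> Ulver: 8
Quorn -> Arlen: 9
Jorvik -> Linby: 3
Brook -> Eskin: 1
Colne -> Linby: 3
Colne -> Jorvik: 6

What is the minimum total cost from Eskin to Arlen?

Enumerating some paths:
Eskin → Ulver → Irby → Arlen: 3+6+1 = 10
Eskin → Ulver → Brook → Arlen: 3+3+2 = 8
The minimum is $8 via Eskin → Ulver → Brook → Arlen.

$8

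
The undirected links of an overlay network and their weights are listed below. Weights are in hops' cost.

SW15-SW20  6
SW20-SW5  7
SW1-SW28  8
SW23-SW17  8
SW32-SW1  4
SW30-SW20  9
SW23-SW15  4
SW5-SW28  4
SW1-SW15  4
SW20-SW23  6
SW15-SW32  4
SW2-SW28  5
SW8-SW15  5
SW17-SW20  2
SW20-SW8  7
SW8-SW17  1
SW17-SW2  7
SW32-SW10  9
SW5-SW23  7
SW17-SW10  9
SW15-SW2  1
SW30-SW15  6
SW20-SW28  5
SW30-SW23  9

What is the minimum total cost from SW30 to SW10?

19 hops' cost

Shortest distances from SW30:
SW30: 0
SW15: 6  (via SW30)
SW2: 7  (via SW15)
SW20: 9  (via SW30)
SW23: 9  (via SW30)
SW1: 10  (via SW15)
SW32: 10  (via SW15)
SW17: 11  (via SW20)
SW8: 11  (via SW15)
SW28: 12  (via SW2)
SW5: 16  (via SW20)
SW10: 19  (via SW32)
Shortest route: SW30–SW15–SW32–SW10 = 19 hops' cost.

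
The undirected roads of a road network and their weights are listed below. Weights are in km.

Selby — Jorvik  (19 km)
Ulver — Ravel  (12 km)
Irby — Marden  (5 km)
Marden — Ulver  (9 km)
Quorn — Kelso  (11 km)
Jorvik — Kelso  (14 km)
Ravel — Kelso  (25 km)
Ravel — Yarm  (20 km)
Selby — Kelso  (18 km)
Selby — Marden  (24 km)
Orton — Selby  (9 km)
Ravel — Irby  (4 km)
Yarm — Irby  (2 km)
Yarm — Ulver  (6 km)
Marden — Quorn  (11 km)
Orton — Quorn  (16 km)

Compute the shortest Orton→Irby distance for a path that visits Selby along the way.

Best Orton to Selby: Orton → Selby costing 9
Shortest Selby→Irby: Selby → Marden → Irby = 29
Total via Selby: 9 + 29 = 38 km.

38 km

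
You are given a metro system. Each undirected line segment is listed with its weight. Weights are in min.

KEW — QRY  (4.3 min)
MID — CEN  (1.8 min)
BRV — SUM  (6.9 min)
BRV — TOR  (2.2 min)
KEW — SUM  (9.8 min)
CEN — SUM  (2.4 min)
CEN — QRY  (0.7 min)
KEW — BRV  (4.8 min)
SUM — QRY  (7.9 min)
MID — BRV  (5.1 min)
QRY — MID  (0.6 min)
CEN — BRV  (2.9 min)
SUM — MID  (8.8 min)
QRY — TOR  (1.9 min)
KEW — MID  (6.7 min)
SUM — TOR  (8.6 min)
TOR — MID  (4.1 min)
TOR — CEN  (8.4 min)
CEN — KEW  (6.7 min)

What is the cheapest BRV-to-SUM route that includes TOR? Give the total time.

Best BRV to TOR: BRV → TOR costing 2.2
Shortest TOR→SUM: TOR → QRY → CEN → SUM = 5
Total via TOR: 2.2 + 5 = 7.2 min.

7.2 min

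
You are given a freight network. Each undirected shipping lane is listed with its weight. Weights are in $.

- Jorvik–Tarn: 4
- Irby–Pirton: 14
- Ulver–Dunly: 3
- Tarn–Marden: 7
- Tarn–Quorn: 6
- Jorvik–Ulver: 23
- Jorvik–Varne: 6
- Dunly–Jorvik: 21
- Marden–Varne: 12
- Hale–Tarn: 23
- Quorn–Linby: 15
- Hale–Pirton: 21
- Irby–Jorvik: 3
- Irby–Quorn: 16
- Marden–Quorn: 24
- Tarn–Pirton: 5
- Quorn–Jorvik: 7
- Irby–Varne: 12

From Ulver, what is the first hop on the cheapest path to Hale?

Candidate routes:
Ulver - Dunly - Jorvik - Tarn - Hale: 3+21+4+23 = 51
Ulver - Jorvik - Tarn - Hale: 23+4+23 = 50
Cheapest is Ulver - Jorvik - Tarn - Hale at $50.
So from Ulver the first move is to Jorvik.

Jorvik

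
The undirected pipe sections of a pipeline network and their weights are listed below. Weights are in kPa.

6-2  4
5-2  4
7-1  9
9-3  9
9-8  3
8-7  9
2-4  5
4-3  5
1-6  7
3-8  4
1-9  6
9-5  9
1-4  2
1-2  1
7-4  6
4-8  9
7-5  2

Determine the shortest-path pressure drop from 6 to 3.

12 kPa

Compare a few routes:
6 → 2 → 4 → 3: 4+5+5 = 14
6 → 2 → 1 → 4 → 3: 4+1+2+5 = 12
6 → 1 → 4 → 3: 7+2+5 = 14
6 → 2 → 1 → 9 → 8 → 3: 4+1+6+3+4 = 18
The minimum is 12 kPa via 6 → 2 → 1 → 4 → 3.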